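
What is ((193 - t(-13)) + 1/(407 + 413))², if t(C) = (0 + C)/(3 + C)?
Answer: 988410721/26896 ≈ 36749.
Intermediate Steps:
t(C) = C/(3 + C)
((193 - t(-13)) + 1/(407 + 413))² = ((193 - (-13)/(3 - 13)) + 1/(407 + 413))² = ((193 - (-13)/(-10)) + 1/820)² = ((193 - (-13)*(-1)/10) + 1/820)² = ((193 - 1*13/10) + 1/820)² = ((193 - 13/10) + 1/820)² = (1917/10 + 1/820)² = (31439/164)² = 988410721/26896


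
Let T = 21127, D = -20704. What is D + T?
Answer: 423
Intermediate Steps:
D + T = -20704 + 21127 = 423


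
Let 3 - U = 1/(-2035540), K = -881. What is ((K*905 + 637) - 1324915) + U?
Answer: -4318560953199/2035540 ≈ -2.1216e+6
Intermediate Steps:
U = 6106621/2035540 (U = 3 - 1/(-2035540) = 3 - 1*(-1/2035540) = 3 + 1/2035540 = 6106621/2035540 ≈ 3.0000)
((K*905 + 637) - 1324915) + U = ((-881*905 + 637) - 1324915) + 6106621/2035540 = ((-797305 + 637) - 1324915) + 6106621/2035540 = (-796668 - 1324915) + 6106621/2035540 = -2121583 + 6106621/2035540 = -4318560953199/2035540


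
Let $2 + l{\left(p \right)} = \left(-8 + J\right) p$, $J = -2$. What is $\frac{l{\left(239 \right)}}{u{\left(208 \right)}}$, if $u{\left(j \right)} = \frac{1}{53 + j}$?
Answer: $-624312$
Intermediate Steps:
$l{\left(p \right)} = -2 - 10 p$ ($l{\left(p \right)} = -2 + \left(-8 - 2\right) p = -2 - 10 p$)
$\frac{l{\left(239 \right)}}{u{\left(208 \right)}} = \frac{-2 - 2390}{\frac{1}{53 + 208}} = \frac{-2 - 2390}{\frac{1}{261}} = - 2392 \frac{1}{\frac{1}{261}} = \left(-2392\right) 261 = -624312$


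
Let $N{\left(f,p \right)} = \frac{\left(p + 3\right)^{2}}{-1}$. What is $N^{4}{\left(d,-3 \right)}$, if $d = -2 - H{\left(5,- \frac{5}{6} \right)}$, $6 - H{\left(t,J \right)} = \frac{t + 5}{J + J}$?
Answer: $0$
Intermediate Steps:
$H{\left(t,J \right)} = 6 - \frac{5 + t}{2 J}$ ($H{\left(t,J \right)} = 6 - \frac{t + 5}{J + J} = 6 - \frac{5 + t}{2 J}$)
$d = -14$ ($d = -2 - \frac{-5 - 5 + 12 \left(- \frac{5}{6}\right)}{2 \left(- \frac{5}{6}\right)} = -2 - \frac{1}{2} \left(- \frac{6}{5}\right) \left(-5 - 5 - 10\right) = -2 - \frac{1}{2} \left(- \frac{6}{5}\right) \left(-20\right) = -2 - 12 = -14$)
$N{\left(f,p \right)} = - \left(3 + p\right)^{2}$ ($N{\left(f,p \right)} = \left(3 + p\right)^{2} \left(-1\right) = - \left(3 + p\right)^{2}$)
$N^{4}{\left(d,-3 \right)} = \left(- \left(3 - 3\right)^{2}\right)^{4} = \left(- 0^{2}\right)^{4} = \left(\left(-1\right) 0\right)^{4} = 0^{4} = 0$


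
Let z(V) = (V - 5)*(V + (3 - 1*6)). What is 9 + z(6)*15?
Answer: 54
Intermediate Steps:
z(V) = (-5 + V)*(-3 + V) (z(V) = (-5 + V)*(V + (3 - 6)) = (-5 + V)*(V - 3) = (-5 + V)*(-3 + V))
9 + z(6)*15 = 9 + (15 + 6² - 8*6)*15 = 9 + (15 + 36 - 48)*15 = 9 + 3*15 = 9 + 45 = 54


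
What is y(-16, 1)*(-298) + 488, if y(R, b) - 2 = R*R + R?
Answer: -71628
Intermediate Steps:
y(R, b) = 2 + R + R² (y(R, b) = 2 + (R*R + R) = 2 + (R² + R) = 2 + (R + R²) = 2 + R + R²)
y(-16, 1)*(-298) + 488 = (2 - 16 + (-16)²)*(-298) + 488 = (2 - 16 + 256)*(-298) + 488 = 242*(-298) + 488 = -72116 + 488 = -71628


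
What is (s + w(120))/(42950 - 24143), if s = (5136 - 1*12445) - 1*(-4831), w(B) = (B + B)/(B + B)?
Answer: -2477/18807 ≈ -0.13171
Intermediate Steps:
w(B) = 1 (w(B) = (2*B)/((2*B)) = (2*B)*(1/(2*B)) = 1)
s = -2478 (s = (5136 - 12445) + 4831 = -7309 + 4831 = -2478)
(s + w(120))/(42950 - 24143) = (-2478 + 1)/(42950 - 24143) = -2477/18807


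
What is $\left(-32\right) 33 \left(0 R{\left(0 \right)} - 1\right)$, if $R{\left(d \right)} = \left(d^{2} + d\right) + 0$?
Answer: $1056$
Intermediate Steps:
$R{\left(d \right)} = d + d^{2}$ ($R{\left(d \right)} = \left(d + d^{2}\right) + 0 = d + d^{2}$)
$\left(-32\right) 33 \left(0 R{\left(0 \right)} - 1\right) = \left(-32\right) 33 \left(0 \cdot 0 \left(1 + 0\right) - 1\right) = - 1056 \left(0 \cdot 0 \cdot 1 - 1\right) = - 1056 \left(0 \cdot 0 - 1\right) = - 1056 \left(0 - 1\right) = \left(-1056\right) \left(-1\right) = 1056$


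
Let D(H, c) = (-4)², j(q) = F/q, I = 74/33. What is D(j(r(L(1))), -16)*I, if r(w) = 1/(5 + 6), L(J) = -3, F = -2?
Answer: 1184/33 ≈ 35.879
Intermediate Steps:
I = 74/33 (I = 74*(1/33) = 74/33 ≈ 2.2424)
r(w) = 1/11
j(q) = -2/q
D(H, c) = 16
D(j(r(L(1))), -16)*I = 16*(74/33) = 1184/33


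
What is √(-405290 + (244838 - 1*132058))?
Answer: I*√292510 ≈ 540.84*I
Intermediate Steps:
√(-405290 + (244838 - 1*132058)) = √(-405290 + (244838 - 132058)) = √(-405290 + 112780) = √(-292510) = I*√292510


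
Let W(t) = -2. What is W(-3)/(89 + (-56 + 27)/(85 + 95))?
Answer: -360/15991 ≈ -0.022513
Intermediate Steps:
W(-3)/(89 + (-56 + 27)/(85 + 95)) = -2/(89 + (-56 + 27)/(85 + 95)) = -2/(89 - 29/180) = -2/(15991/180) = (180/15991)*(-2) = -360/15991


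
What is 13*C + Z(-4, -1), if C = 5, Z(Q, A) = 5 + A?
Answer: 69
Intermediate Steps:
13*C + Z(-4, -1) = 13*5 + (5 - 1) = 65 + 4 = 69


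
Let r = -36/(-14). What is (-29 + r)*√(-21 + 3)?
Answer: -555*I*√2/7 ≈ -112.13*I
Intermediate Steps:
r = 18/7 (r = -36*(-1/14) = 18/7 ≈ 2.5714)
(-29 + r)*√(-21 + 3) = (-29 + 18/7)*√(-21 + 3) = -555*I*√2/7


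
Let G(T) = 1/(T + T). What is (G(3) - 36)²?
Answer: 46225/36 ≈ 1284.0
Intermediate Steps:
G(T) = 1/(2*T)
(G(3) - 36)² = ((½)/3 - 36)² = ((½)*(⅓) - 36)² = (⅙ - 36)² = (-215/6)² = 46225/36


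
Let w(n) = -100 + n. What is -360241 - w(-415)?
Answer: -359726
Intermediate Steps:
-360241 - w(-415) = -360241 - (-100 - 415) = -360241 - 1*(-515) = -360241 + 515 = -359726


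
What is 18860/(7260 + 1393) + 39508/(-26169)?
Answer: 151684616/226440357 ≈ 0.66987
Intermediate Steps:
18860/(7260 + 1393) + 39508/(-26169) = 18860/8653 + 39508*(-1/26169) = 18860*(1/8653) - 39508/26169 = 18860/8653 - 39508/26169 = 151684616/226440357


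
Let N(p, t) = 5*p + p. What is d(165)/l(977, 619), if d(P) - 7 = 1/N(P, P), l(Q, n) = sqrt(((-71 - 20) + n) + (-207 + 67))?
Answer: 6931*sqrt(97)/192060 ≈ 0.35542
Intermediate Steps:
N(p, t) = 6*p
l(Q, n) = sqrt(-231 + n) (l(Q, n) = sqrt((-91 + n) - 140) = sqrt(-231 + n))
d(P) = 7 + 1/(6*P)
d(165)/l(977, 619) = (7 + (1/6)/165)/(sqrt(-231 + 619)) = (7 + (1/6)*(1/165))/(sqrt(388)) = (7 + 1/990)/((2*sqrt(97))) = 6931*(sqrt(97)/194)/990 = 6931*sqrt(97)/192060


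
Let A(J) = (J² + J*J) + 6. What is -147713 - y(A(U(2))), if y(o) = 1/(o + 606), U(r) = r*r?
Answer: -95127173/644 ≈ -1.4771e+5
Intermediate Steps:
U(r) = r²
A(J) = 6 + 2*J² (A(J) = (J² + J²) + 6 = 2*J² + 6 = 6 + 2*J²)
y(o) = 1/(606 + o)
-147713 - y(A(U(2))) = -147713 - 1/(606 + (6 + 2*(2²)²)) = -147713 - 1/(606 + (6 + 2*4²)) = -147713 - 1/(606 + (6 + 2*16)) = -147713 - 1/(606 + (6 + 32)) = -147713 - 1/(606 + 38) = -147713 - 1/644 = -95127173/644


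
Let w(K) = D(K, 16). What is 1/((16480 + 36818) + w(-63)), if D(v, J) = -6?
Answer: 1/53292 ≈ 1.8765e-5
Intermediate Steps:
w(K) = -6
1/((16480 + 36818) + w(-63)) = 1/((16480 + 36818) - 6) = 1/(53298 - 6) = 1/53292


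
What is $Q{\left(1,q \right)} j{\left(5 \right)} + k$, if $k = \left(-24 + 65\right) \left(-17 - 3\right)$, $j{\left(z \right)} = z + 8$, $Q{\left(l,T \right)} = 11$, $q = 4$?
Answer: $-677$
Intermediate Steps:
$j{\left(z \right)} = 8 + z$
$k = -820$ ($k = 41 \left(-20\right) = -820$)
$Q{\left(1,q \right)} j{\left(5 \right)} + k = 11 \left(8 + 5\right) - 820 = 11 \cdot 13 - 820 = 143 - 820 = -677$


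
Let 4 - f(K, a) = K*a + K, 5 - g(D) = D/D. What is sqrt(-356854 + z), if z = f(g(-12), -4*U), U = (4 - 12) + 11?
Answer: I*sqrt(356806) ≈ 597.33*I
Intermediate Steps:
g(D) = 4 (g(D) = 5 - D/D = 5 - 1*1 = 5 - 1 = 4)
U = 3 (U = -8 + 11 = 3)
f(K, a) = 4 - K - K*a (f(K, a) = 4 - (K*a + K) = 4 - (K + K*a) = 4 + (-K - K*a) = 4 - K - K*a)
z = 48 (z = 4 - 1*4 - 1*4*(-4*3) = 4 - 4 - 1*4*(-12) = 4 - 4 + 48 = 48)
sqrt(-356854 + z) = sqrt(-356854 + 48) = sqrt(-356806) = I*sqrt(356806)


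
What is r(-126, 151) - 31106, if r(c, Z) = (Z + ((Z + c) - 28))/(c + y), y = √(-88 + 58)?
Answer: -82465114/2651 - 74*I*√30/7953 ≈ -31107.0 - 0.050964*I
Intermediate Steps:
y = I*√30 (y = √(-30) = I*√30 ≈ 5.4772*I)
r(c, Z) = (-28 + c + 2*Z)/(c + I*√30) (r(c, Z) = (Z + ((Z + c) - 28))/(c + I*√30) = (Z + (-28 + Z + c))/(c + I*√30) = (-28 + c + 2*Z)/(c + I*√30))
r(-126, 151) - 31106 = (-28 - 126 + 2*151)/(-126 + I*√30) - 31106 = (-28 - 126 + 302)/(-126 + I*√30) - 31106 = 148/(-126 + I*√30) - 31106 = -31106 + 148/(-126 + I*√30)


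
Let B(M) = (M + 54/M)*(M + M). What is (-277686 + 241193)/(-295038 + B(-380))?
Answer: 36493/6130 ≈ 5.9532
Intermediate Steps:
B(M) = 2*M*(M + 54/M) (B(M) = (M + 54/M)*(2*M) = 2*M*(M + 54/M))
(-277686 + 241193)/(-295038 + B(-380)) = (-277686 + 241193)/(-295038 + (108 + 2*(-380)**2)) = -36493/(-295038 + (108 + 2*144400)) = -36493/(-295038 + (108 + 288800)) = -36493/(-295038 + 288908) = -36493/(-6130) = -36493*(-1/6130) = 36493/6130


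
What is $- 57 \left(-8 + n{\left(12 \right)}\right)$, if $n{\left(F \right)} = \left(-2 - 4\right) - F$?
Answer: $1482$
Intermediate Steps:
$n{\left(F \right)} = -6 - F$ ($n{\left(F \right)} = \left(-2 - 4\right) - F = -6 - F$)
$- 57 \left(-8 + n{\left(12 \right)}\right) = - 57 \left(-8 - 18\right) = \left(-57\right) \left(-26\right) = 1482$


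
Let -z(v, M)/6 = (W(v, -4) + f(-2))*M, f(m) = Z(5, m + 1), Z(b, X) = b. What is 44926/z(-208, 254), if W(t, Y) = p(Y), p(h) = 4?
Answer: -22463/6858 ≈ -3.2754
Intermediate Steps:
f(m) = 5
W(t, Y) = 4
z(v, M) = -54*M (z(v, M) = -6*(4 + 5)*M = -54*M)
44926/z(-208, 254) = 44926/((-54*254)) = 44926/(-13716) = 44926*(-1/13716) = -22463/6858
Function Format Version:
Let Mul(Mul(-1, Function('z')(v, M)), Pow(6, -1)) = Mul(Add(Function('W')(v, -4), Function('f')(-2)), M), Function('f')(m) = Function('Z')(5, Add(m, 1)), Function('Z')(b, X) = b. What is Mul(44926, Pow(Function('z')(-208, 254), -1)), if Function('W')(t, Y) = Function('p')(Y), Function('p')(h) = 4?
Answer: Rational(-22463, 6858) ≈ -3.2754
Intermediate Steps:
Function('f')(m) = 5
Function('W')(t, Y) = 4
Function('z')(v, M) = Mul(-54, M) (Function('z')(v, M) = Mul(-6, Mul(Add(4, 5), M)) = Mul(-6, Mul(9, M)) = Mul(-54, M))
Mul(44926, Pow(Function('z')(-208, 254), -1)) = Mul(44926, Pow(Mul(-54, 254), -1)) = Mul(44926, Pow(-13716, -1)) = Mul(44926, Rational(-1, 13716)) = Rational(-22463, 6858)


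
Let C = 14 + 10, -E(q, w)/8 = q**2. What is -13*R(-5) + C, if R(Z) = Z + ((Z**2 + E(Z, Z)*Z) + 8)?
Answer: -13340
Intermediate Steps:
E(q, w) = -8*q**2
R(Z) = 8 + Z + Z**2 - 8*Z**3 (R(Z) = Z + ((Z**2 + (-8*Z**2)*Z) + 8) = Z + ((Z**2 - 8*Z**3) + 8) = Z + (8 + Z**2 - 8*Z**3) = 8 + Z + Z**2 - 8*Z**3)
C = 24
-13*R(-5) + C = -13*(8 - 5 + (-5)**2 - 8*(-5)**3) + 24 = -13*(8 - 5 + 25 - 8*(-125)) + 24 = -13*(8 - 5 + 25 + 1000) + 24 = -13*1028 + 24 = -13364 + 24 = -13340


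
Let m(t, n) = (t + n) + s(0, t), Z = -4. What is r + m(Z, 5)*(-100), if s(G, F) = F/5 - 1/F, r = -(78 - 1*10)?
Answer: -113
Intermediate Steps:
r = -68 (r = -(78 - 10) = -1*68 = -68)
s(G, F) = -1/F + F/5 (s(G, F) = F*(1/5) - 1/F = F/5 - 1/F = -1/F + F/5)
m(t, n) = n - 1/t + 6*t/5 (m(t, n) = (t + n) + (-1/t + t/5) = (n + t) + (-1/t + t/5) = n - 1/t + 6*t/5)
r + m(Z, 5)*(-100) = -68 + (5 - 1/(-4) + (6/5)*(-4))*(-100) = -68 + (5 - 1*(-1/4) - 24/5)*(-100) = -68 + (5 + 1/4 - 24/5)*(-100) = -68 + (9/20)*(-100) = -68 - 45 = -113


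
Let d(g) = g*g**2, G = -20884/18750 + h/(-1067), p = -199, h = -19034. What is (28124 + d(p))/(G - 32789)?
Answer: 78549288984375/327825163489 ≈ 239.61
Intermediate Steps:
G = 167302136/10003125 (G = -20884/18750 - 19034/(-1067) = -20884*1/18750 - 19034*(-1/1067) = -10442/9375 + 19034/1067 = 167302136/10003125 ≈ 16.725)
d(g) = g**3
(28124 + d(p))/(G - 32789) = (28124 + (-199)**3)/(167302136/10003125 - 32789) = (28124 - 7880599)/(-327825163489/10003125) = -7852475*(-10003125/327825163489) = 78549288984375/327825163489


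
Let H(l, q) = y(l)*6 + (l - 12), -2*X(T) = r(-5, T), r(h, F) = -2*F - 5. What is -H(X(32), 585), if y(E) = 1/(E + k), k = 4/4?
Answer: -3219/142 ≈ -22.669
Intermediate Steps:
k = 1 (k = 4*(¼) = 1)
r(h, F) = -5 - 2*F
X(T) = 5/2 + T (X(T) = -(-5 - 2*T)/2 = 5/2 + T)
y(E) = 1/(1 + E) (y(E) = 1/(E + 1) = 1/(1 + E))
H(l, q) = -12 + l + 6/(1 + l) (H(l, q) = 6/(1 + l) + (l - 12) = 6/(1 + l) + (-12 + l) = -12 + l + 6/(1 + l))
-H(X(32), 585) = -(6 + (1 + (5/2 + 32))*(-12 + (5/2 + 32)))/(1 + (5/2 + 32)) = -(6 + (1 + 69/2)*(-12 + 69/2))/(1 + 69/2) = -(6 + (71/2)*(45/2))/71/2 = -2*(6 + 3195/4)/71 = -2*3219/(71*4) = -1*3219/142 = -3219/142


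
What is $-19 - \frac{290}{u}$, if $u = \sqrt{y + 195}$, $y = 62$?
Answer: $-19 - \frac{290 \sqrt{257}}{257} \approx -37.09$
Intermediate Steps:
$u = \sqrt{257}$ ($u = \sqrt{62 + 195} = \sqrt{257} \approx 16.031$)
$-19 - \frac{290}{u} = -19 - \frac{290}{\sqrt{257}} = -19 - 290 \frac{\sqrt{257}}{257} = -19 - \frac{290 \sqrt{257}}{257}$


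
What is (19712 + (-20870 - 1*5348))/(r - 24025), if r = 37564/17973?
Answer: 116932338/431763761 ≈ 0.27082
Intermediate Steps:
r = 37564/17973 (r = 37564*(1/17973) = 37564/17973 ≈ 2.0900)
(19712 + (-20870 - 1*5348))/(r - 24025) = (19712 + (-20870 - 1*5348))/(37564/17973 - 24025) = (19712 + (-20870 - 5348))/(-431763761/17973) = (19712 - 26218)*(-17973/431763761) = -6506*(-17973/431763761) = 116932338/431763761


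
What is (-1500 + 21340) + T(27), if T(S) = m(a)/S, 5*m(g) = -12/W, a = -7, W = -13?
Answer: 11606404/585 ≈ 19840.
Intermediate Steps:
m(g) = 12/65 (m(g) = (-12/(-13))/5 = (-12*(-1/13))/5 = (⅕)*(12/13) = 12/65)
T(S) = 12/(65*S)
(-1500 + 21340) + T(27) = (-1500 + 21340) + (12/65)/27 = 19840 + (12/65)*(1/27) = 19840 + 4/585 = 11606404/585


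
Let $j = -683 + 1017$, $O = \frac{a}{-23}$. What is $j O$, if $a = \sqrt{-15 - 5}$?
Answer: $- \frac{668 i \sqrt{5}}{23} \approx - 64.943 i$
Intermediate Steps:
$a = 2 i \sqrt{5}$ ($a = \sqrt{-20} = 2 i \sqrt{5} \approx 4.4721 i$)
$O = - \frac{2 i \sqrt{5}}{23}$ ($O = \frac{2 i \sqrt{5}}{-23} = 2 i \sqrt{5} \left(- \frac{1}{23}\right) = - \frac{2 i \sqrt{5}}{23} \approx - 0.19444 i$)
$j = 334$
$j O = 334 \left(- \frac{2 i \sqrt{5}}{23}\right) = - \frac{668 i \sqrt{5}}{23}$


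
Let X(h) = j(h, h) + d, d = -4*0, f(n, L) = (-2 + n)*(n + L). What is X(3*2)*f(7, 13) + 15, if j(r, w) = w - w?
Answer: 15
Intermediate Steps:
f(n, L) = (-2 + n)*(L + n)
j(r, w) = 0
d = 0
X(h) = 0 (X(h) = 0 + 0 = 0)
X(3*2)*f(7, 13) + 15 = 0*(7**2 - 2*13 - 2*7 + 13*7) + 15 = 0*(49 - 26 - 14 + 91) + 15 = 0*100 + 15 = 0 + 15 = 15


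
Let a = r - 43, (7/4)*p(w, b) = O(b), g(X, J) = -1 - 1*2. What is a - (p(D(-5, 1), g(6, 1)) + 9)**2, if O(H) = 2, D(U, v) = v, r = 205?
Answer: 2897/49 ≈ 59.122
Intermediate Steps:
g(X, J) = -3 (g(X, J) = -1 - 2 = -3)
p(w, b) = 8/7 (p(w, b) = (4/7)*2 = 8/7)
a = 162 (a = 205 - 43 = 162)
a - (p(D(-5, 1), g(6, 1)) + 9)**2 = 162 - (8/7 + 9)**2 = 162 - (71/7)**2 = 162 - 1*5041/49 = 162 - 5041/49 = 2897/49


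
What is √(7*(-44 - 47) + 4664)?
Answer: √4027 ≈ 63.459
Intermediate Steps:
√(7*(-44 - 47) + 4664) = √(7*(-91) + 4664) = √(-637 + 4664) = √4027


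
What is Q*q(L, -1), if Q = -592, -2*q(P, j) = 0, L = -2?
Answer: 0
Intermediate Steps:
q(P, j) = 0 (q(P, j) = -½*0 = 0)
Q*q(L, -1) = -592*0 = 0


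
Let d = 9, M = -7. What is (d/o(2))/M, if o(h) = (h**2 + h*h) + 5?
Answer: -9/91 ≈ -0.098901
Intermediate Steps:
o(h) = 5 + 2*h**2 (o(h) = (h**2 + h**2) + 5 = 2*h**2 + 5 = 5 + 2*h**2)
(d/o(2))/M = (9/(5 + 2*2**2))/(-7) = (9/(5 + 2*4))*(-1/7) = (9/(5 + 8))*(-1/7) = (9/13)*(-1/7) = -9/91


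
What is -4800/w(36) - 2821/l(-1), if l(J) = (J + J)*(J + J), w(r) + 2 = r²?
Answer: -1834787/2588 ≈ -708.96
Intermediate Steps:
w(r) = -2 + r²
l(J) = 4*J² (l(J) = (2*J)*(2*J) = 4*J²)
-4800/w(36) - 2821/l(-1) = -4800/(-2 + 36²) - 2821/(4*(-1)²) = -4800/(-2 + 1296) - 2821/(4*1) = -4800/1294 - 2821/4 = -4800*1/1294 - 2821*¼ = -2400/647 - 2821/4 = -1834787/2588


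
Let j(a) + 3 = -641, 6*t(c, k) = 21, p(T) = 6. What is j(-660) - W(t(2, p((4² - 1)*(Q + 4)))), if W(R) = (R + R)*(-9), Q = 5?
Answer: -581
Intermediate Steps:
t(c, k) = 7/2 (t(c, k) = (⅙)*21 = 7/2)
j(a) = -644 (j(a) = -3 - 641 = -644)
W(R) = -18*R (W(R) = (2*R)*(-9) = -18*R)
j(-660) - W(t(2, p((4² - 1)*(Q + 4)))) = -644 - (-18)*7/2 = -644 - 1*(-63) = -644 + 63 = -581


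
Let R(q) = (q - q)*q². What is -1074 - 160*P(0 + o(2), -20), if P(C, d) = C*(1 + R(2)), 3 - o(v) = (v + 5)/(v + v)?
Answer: -1274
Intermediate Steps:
o(v) = 3 - (5 + v)/(2*v) (o(v) = 3 - (v + 5)/(v + v) = 3 - (5 + v)/(2*v))
R(q) = 0 (R(q) = 0*q² = 0)
P(C, d) = C (P(C, d) = C*(1 + 0) = C*1 = C)
-1074 - 160*P(0 + o(2), -20) = -1074 - 160*(0 + (5/2)*(-1 + 2)/2) = -1074 - 160*(0 + (5/2)*(½)*1) = -1074 - 160*(0 + 5/4) = -1074 - 160*5/4 = -1074 - 200 = -1274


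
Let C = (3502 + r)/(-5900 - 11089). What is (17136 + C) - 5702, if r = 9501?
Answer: 194239223/16989 ≈ 11433.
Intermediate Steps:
C = -13003/16989 (C = (3502 + 9501)/(-5900 - 11089) = 13003/(-16989) = 13003*(-1/16989) = -13003/16989 ≈ -0.76538)
(17136 + C) - 5702 = (17136 - 13003/16989) - 5702 = 291110501/16989 - 5702 = 194239223/16989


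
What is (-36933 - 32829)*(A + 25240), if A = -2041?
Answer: -1618408638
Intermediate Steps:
(-36933 - 32829)*(A + 25240) = (-36933 - 32829)*(-2041 + 25240) = -69762*23199 = -1618408638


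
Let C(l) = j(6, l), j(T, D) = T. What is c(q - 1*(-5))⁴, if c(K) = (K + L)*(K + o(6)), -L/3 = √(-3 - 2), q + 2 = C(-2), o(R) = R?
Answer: 4100625*(3 - I*√5)⁴ ≈ -6.725e+8 - 4.4013e+8*I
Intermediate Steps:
C(l) = 6
q = 4 (q = -2 + 6 = 4)
L = -3*I*√5 (L = -3*√(-3 - 2) = -3*I*√5 ≈ -6.7082*I)
c(K) = (6 + K)*(K - 3*I*√5) (c(K) = (K - 3*I*√5)*(K + 6) = (K - 3*I*√5)*(6 + K) = (6 + K)*(K - 3*I*√5))
c(q - 1*(-5))⁴ = ((4 - 1*(-5))² + 6*(4 - 1*(-5)) - 18*I*√5 - 3*I*(4 - 1*(-5))*√5)⁴ = ((4 + 5)² + 6*(4 + 5) - 18*I*√5 - 3*I*(4 + 5)*√5)⁴ = (9² + 6*9 - 18*I*√5 - 3*I*9*√5)⁴ = (81 + 54 - 18*I*√5 - 27*I*√5)⁴ = (135 - 45*I*√5)⁴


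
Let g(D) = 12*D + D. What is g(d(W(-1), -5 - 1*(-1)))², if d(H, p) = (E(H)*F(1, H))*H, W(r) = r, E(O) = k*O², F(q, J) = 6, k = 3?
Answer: 54756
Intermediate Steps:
E(O) = 3*O²
d(H, p) = 18*H³ (d(H, p) = ((3*H²)*6)*H = (18*H²)*H = 18*H³)
g(D) = 13*D
g(d(W(-1), -5 - 1*(-1)))² = (13*(18*(-1)³))² = (13*(18*(-1)))² = (13*(-18))² = (-234)² = 54756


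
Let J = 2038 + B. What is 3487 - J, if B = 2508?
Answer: -1059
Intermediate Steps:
J = 4546 (J = 2038 + 2508 = 4546)
3487 - J = 3487 - 1*4546 = 3487 - 4546 = -1059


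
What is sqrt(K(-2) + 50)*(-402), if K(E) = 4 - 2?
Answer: -804*sqrt(13) ≈ -2898.9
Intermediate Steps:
K(E) = 2
sqrt(K(-2) + 50)*(-402) = sqrt(2 + 50)*(-402) = sqrt(52)*(-402) = (2*sqrt(13))*(-402) = -804*sqrt(13)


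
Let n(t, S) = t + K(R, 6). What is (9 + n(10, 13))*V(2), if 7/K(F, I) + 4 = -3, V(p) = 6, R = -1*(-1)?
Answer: 108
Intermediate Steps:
R = 1
K(F, I) = -1 (K(F, I) = 7/(-4 - 3) = 7/(-7) = 7*(-⅐) = -1)
n(t, S) = -1 + t (n(t, S) = t - 1 = -1 + t)
(9 + n(10, 13))*V(2) = (9 + (-1 + 10))*6 = (9 + 9)*6 = 18*6 = 108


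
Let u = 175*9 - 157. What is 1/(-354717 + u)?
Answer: -1/353299 ≈ -2.8305e-6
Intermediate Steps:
u = 1418 (u = 1575 - 157 = 1418)
1/(-354717 + u) = 1/(-354717 + 1418) = 1/(-353299) = -1/353299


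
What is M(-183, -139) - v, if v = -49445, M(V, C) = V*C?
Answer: 74882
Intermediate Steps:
M(V, C) = C*V
M(-183, -139) - v = -139*(-183) - 1*(-49445) = 25437 + 49445 = 74882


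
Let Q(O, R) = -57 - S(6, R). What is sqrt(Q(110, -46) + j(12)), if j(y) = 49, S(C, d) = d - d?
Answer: 2*I*sqrt(2) ≈ 2.8284*I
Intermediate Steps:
S(C, d) = 0
Q(O, R) = -57 (Q(O, R) = -57 - 1*0 = -57 + 0 = -57)
sqrt(Q(110, -46) + j(12)) = sqrt(-57 + 49) = sqrt(-8) = 2*I*sqrt(2)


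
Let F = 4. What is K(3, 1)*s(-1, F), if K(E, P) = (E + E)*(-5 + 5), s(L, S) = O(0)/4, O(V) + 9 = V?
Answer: 0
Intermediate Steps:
O(V) = -9 + V
s(L, S) = -9/4 (s(L, S) = (-9 + 0)/4 = -9*1/4 = -9/4)
K(E, P) = 0 (K(E, P) = (2*E)*0 = 0)
K(3, 1)*s(-1, F) = 0*(-9/4) = 0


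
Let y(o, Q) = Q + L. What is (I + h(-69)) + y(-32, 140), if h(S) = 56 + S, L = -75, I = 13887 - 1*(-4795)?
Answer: 18734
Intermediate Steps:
I = 18682 (I = 13887 + 4795 = 18682)
y(o, Q) = -75 + Q (y(o, Q) = Q - 75 = -75 + Q)
(I + h(-69)) + y(-32, 140) = (18682 + (56 - 69)) + (-75 + 140) = (18682 - 13) + 65 = 18669 + 65 = 18734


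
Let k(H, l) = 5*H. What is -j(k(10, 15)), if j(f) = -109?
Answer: 109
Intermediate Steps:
-j(k(10, 15)) = -1*(-109) = 109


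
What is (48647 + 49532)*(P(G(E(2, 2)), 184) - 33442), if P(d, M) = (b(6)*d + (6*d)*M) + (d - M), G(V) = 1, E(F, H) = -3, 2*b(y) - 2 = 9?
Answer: -6384678549/2 ≈ -3.1923e+9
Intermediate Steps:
b(y) = 11/2 (b(y) = 1 + (½)*9 = 1 + 9/2 = 11/2)
P(d, M) = -M + 13*d/2 + 6*M*d (P(d, M) = (11*d/2 + (6*d)*M) + (d - M) = (11*d/2 + 6*M*d) + (d - M) = -M + 13*d/2 + 6*M*d)
(48647 + 49532)*(P(G(E(2, 2)), 184) - 33442) = (48647 + 49532)*((-1*184 + (13/2)*1 + 6*184*1) - 33442) = 98179*((-184 + 13/2 + 1104) - 33442) = 98179*(1853/2 - 33442) = 98179*(-65031/2) = -6384678549/2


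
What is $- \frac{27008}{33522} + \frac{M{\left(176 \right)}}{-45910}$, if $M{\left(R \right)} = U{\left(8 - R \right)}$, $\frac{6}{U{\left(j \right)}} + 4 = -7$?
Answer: $- \frac{3409777237}{4232236305} \approx -0.80567$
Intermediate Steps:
$U{\left(j \right)} = - \frac{6}{11}$ ($U{\left(j \right)} = \frac{6}{-4 - 7} = \frac{6}{-11} = 6 \left(- \frac{1}{11}\right) = - \frac{6}{11}$)
$M{\left(R \right)} = - \frac{6}{11}$
$- \frac{27008}{33522} + \frac{M{\left(176 \right)}}{-45910} = - \frac{27008}{33522} - \frac{6}{11 \left(-45910\right)} = \left(-27008\right) \frac{1}{33522} - - \frac{3}{252505} = - \frac{13504}{16761} + \frac{3}{252505} = - \frac{3409777237}{4232236305}$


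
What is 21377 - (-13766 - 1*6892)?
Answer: 42035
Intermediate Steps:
21377 - (-13766 - 1*6892) = 21377 - (-13766 - 6892) = 21377 - 1*(-20658) = 21377 + 20658 = 42035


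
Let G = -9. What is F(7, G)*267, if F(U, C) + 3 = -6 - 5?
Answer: -3738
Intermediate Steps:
F(U, C) = -14 (F(U, C) = -3 + (-6 - 5) = -3 - 11 = -14)
F(7, G)*267 = -14*267 = -3738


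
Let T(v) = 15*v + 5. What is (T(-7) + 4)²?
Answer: 9216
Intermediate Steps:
T(v) = 5 + 15*v
(T(-7) + 4)² = ((5 + 15*(-7)) + 4)² = ((5 - 105) + 4)² = (-100 + 4)² = (-96)² = 9216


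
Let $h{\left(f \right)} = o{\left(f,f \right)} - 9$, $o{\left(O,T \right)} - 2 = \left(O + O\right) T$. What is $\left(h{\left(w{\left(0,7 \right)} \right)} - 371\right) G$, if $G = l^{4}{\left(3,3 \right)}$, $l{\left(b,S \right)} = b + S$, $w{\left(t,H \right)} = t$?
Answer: $-489888$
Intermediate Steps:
$l{\left(b,S \right)} = S + b$
$o{\left(O,T \right)} = 2 + 2 O T$ ($o{\left(O,T \right)} = 2 + \left(O + O\right) T = 2 + 2 O T$)
$h{\left(f \right)} = -7 + 2 f^{2}$ ($h{\left(f \right)} = \left(2 + 2 f f\right) - 9 = \left(2 + 2 f^{2}\right) - 9 = -7 + 2 f^{2}$)
$G = 1296$ ($G = \left(3 + 3\right)^{4} = 6^{4} = 1296$)
$\left(h{\left(w{\left(0,7 \right)} \right)} - 371\right) G = \left(\left(-7 + 2 \cdot 0^{2}\right) - 371\right) 1296 = \left(\left(-7 + 2 \cdot 0\right) - 371\right) 1296 = \left(\left(-7 + 0\right) - 371\right) 1296 = \left(-7 - 371\right) 1296 = \left(-378\right) 1296 = -489888$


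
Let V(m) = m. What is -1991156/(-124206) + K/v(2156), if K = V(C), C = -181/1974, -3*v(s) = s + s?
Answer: 2824760717731/176204593488 ≈ 16.031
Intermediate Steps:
v(s) = -2*s/3 (v(s) = -(s + s)/3 = -2*s/3)
C = -181/1974 (C = -181*1/1974 = -181/1974 ≈ -0.091692)
K = -181/1974 ≈ -0.091692
-1991156/(-124206) + K/v(2156) = -1991156/(-124206) - 181/(1974*((-2/3*2156))) = -1991156*(-1/124206) - 181/(1974*(-4312/3)) = 995578/62103 - 181/1974*(-3/4312) = 995578/62103 + 181/2837296 = 2824760717731/176204593488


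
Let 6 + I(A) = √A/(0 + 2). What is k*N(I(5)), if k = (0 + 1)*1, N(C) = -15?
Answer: -15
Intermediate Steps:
I(A) = -6 + √A/2 (I(A) = -6 + √A/(0 + 2) = -6 + √A/2)
k = 1 (k = 1*1 = 1)
k*N(I(5)) = 1*(-15) = -15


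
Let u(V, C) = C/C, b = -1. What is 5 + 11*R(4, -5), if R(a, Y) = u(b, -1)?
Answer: 16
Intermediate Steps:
u(V, C) = 1
R(a, Y) = 1
5 + 11*R(4, -5) = 5 + 11*1 = 5 + 11 = 16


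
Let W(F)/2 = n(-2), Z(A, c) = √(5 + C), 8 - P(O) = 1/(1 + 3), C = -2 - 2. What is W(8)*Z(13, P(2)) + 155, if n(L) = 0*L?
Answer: 155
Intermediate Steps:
n(L) = 0
C = -4
P(O) = 31/4 (P(O) = 8 - 1/(1 + 3) = 8 - 1/4 = 8 - 1*¼ = 8 - ¼ = 31/4)
Z(A, c) = 1 (Z(A, c) = √(5 - 4) = √1 = 1)
W(F) = 0 (W(F) = 2*0 = 0)
W(8)*Z(13, P(2)) + 155 = 0*1 + 155 = 0 + 155 = 155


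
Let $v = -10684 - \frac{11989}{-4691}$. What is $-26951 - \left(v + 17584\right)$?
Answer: $- \frac{158807030}{4691} \approx -33854.0$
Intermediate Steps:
$v = - \frac{50106655}{4691}$ ($v = -10684 - 11989 \left(- \frac{1}{4691}\right) = -10684 - - \frac{11989}{4691} = -10684 + \frac{11989}{4691} = - \frac{50106655}{4691} \approx -10681.0$)
$-26951 - \left(v + 17584\right) = -26951 - \left(- \frac{50106655}{4691} + 17584\right) = -26951 - \frac{32379889}{4691} = - \frac{158807030}{4691}$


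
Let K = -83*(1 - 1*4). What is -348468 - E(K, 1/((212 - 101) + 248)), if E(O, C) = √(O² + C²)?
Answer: -348468 - √7990750882/359 ≈ -3.4872e+5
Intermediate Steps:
K = 249 (K = -83*(1 - 4) = -83*(-3) = 249)
E(O, C) = √(C² + O²)
-348468 - E(K, 1/((212 - 101) + 248)) = -348468 - √((1/((212 - 101) + 248))² + 249²) = -348468 - √((1/(111 + 248))² + 62001) = -348468 - √((1/359)² + 62001) = -348468 - √(1/128881 + 62001) = -348468 - √(7990750882/128881) = -348468 - √7990750882/359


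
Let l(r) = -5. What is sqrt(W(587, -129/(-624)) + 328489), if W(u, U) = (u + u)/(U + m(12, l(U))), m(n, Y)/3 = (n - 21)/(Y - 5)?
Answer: sqrt(3005597214761)/3023 ≈ 573.49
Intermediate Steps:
m(n, Y) = 3*(-21 + n)/(-5 + Y) (m(n, Y) = 3*((n - 21)/(Y - 5)) = 3*((-21 + n)/(-5 + Y)) = 3*(-21 + n)/(-5 + Y))
W(u, U) = 2*u/(27/10 + U) (W(u, U) = (u + u)/(U + 3*(-21 + 12)/(-5 - 5)) = (2*u)/(U + 3*(-9)/(-10)) = (2*u)/(U + 3*(-1/10)*(-9)) = (2*u)/(U + 27/10) = (2*u)/(27/10 + U) = 2*u/(27/10 + U))
sqrt(W(587, -129/(-624)) + 328489) = sqrt(20*587/(27 + 10*(-129/(-624))) + 328489) = sqrt(20*587/(27 + 10*(-129*(-1/624))) + 328489) = sqrt(20*587/(27 + 10*(43/208)) + 328489) = sqrt(20*587/(27 + 215/104) + 328489) = sqrt(20*587/(3023/104) + 328489) = sqrt(20*587*(104/3023) + 328489) = sqrt(1220960/3023 + 328489) = sqrt(994243207/3023) = sqrt(3005597214761)/3023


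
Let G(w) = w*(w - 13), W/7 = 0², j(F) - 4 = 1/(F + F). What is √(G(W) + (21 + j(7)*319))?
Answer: 3*√28742/14 ≈ 36.329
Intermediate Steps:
j(F) = 4 + 1/(2*F) (j(F) = 4 + 1/(F + F) = 4 + 1/(2*F))
W = 0 (W = 7*0² = 7*0 = 0)
G(w) = w*(-13 + w)
√(G(W) + (21 + j(7)*319)) = √(0*(-13 + 0) + (21 + (4 + (½)/7)*319)) = √(0*(-13) + (21 + (4 + (½)*(⅐))*319)) = √(0 + (21 + (4 + 1/14)*319)) = √(0 + (21 + (57/14)*319)) = √(0 + (21 + 18183/14)) = √(0 + 18477/14) = √(18477/14) = 3*√28742/14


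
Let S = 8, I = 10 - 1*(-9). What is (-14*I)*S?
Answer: -2128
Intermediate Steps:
I = 19 (I = 10 + 9 = 19)
(-14*I)*S = -14*19*8 = -266*8 = -2128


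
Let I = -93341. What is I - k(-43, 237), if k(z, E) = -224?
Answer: -93117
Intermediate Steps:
I - k(-43, 237) = -93341 - 1*(-224) = -93341 + 224 = -93117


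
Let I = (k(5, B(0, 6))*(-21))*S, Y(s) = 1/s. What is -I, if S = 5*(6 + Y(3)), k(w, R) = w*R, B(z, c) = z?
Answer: 0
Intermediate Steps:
Y(s) = 1/s
k(w, R) = R*w
S = 95/3 (S = 5*(6 + 1/3) = 5*(6 + ⅓) = 5*(19/3) = 95/3 ≈ 31.667)
I = 0 (I = ((0*5)*(-21))*(95/3) = (0*(-21))*(95/3) = 0*(95/3) = 0)
-I = -1*0 = 0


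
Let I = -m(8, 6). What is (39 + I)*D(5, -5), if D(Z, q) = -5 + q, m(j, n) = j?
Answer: -310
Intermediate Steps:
I = -8 (I = -1*8 = -8)
(39 + I)*D(5, -5) = (39 - 8)*(-5 - 5) = 31*(-10) = -310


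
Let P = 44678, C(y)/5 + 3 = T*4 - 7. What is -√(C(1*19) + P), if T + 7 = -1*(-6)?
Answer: -8*√697 ≈ -211.21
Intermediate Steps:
T = -1 (T = -7 - 1*(-6) = -7 + 6 = -1)
C(y) = -70 (C(y) = -15 + 5*(-1*4 - 7) = -15 + 5*(-4 - 7) = -15 + 5*(-11) = -15 - 55 = -70)
-√(C(1*19) + P) = -√(-70 + 44678) = -√44608 = -8*√697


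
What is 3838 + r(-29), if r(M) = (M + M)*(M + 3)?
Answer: 5346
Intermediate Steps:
r(M) = 2*M*(3 + M) (r(M) = (2*M)*(3 + M) = 2*M*(3 + M))
3838 + r(-29) = 3838 + 2*(-29)*(3 - 29) = 3838 + 2*(-29)*(-26) = 3838 + 1508 = 5346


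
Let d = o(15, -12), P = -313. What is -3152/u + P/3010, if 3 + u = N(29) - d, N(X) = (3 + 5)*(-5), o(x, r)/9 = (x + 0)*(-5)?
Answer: -1210667/237790 ≈ -5.0913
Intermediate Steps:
o(x, r) = -45*x (o(x, r) = 9*((x + 0)*(-5)) = 9*(x*(-5)) = 9*(-5*x) = -45*x)
d = -675 (d = -45*15 = -675)
N(X) = -40 (N(X) = 8*(-5) = -40)
u = 632 (u = -3 + (-40 - 1*(-675)) = -3 + (-40 + 675) = -3 + 635 = 632)
-3152/u + P/3010 = -3152/632 - 313/3010 = -3152*1/632 - 313*1/3010 = -394/79 - 313/3010 = -1210667/237790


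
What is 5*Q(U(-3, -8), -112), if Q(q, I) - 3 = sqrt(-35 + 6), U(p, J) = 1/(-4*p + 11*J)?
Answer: 15 + 5*I*sqrt(29) ≈ 15.0 + 26.926*I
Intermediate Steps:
Q(q, I) = 3 + I*sqrt(29) (Q(q, I) = 3 + sqrt(-35 + 6) = 3 + sqrt(-29) = 3 + I*sqrt(29))
5*Q(U(-3, -8), -112) = 5*(3 + I*sqrt(29)) = 15 + 5*I*sqrt(29)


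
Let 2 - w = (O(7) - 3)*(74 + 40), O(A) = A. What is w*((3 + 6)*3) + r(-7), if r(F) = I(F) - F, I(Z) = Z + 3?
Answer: -12255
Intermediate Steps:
I(Z) = 3 + Z
r(F) = 3 (r(F) = (3 + F) - F = 3)
w = -454 (w = 2 - (7 - 3)*(74 + 40) = 2 - 4*114 = 2 - 1*456 = 2 - 456 = -454)
w*((3 + 6)*3) + r(-7) = -454*(3 + 6)*3 + 3 = -4086*3 + 3 = -454*27 + 3 = -12258 + 3 = -12255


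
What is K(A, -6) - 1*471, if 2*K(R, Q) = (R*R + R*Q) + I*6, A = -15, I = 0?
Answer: -627/2 ≈ -313.50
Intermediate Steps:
K(R, Q) = R²/2 + Q*R/2 (K(R, Q) = ((R*R + R*Q) + 0*6)/2 = ((R² + Q*R) + 0)/2 = (R² + Q*R)/2 = R²/2 + Q*R/2)
K(A, -6) - 1*471 = (½)*(-15)*(-6 - 15) - 1*471 = (½)*(-15)*(-21) - 471 = 315/2 - 471 = -627/2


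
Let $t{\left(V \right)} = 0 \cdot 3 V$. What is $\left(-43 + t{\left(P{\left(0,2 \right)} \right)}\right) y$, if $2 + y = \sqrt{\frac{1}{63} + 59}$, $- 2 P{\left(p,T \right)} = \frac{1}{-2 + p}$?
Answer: $86 - \frac{559 \sqrt{154}}{21} \approx -244.33$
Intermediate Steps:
$P{\left(p,T \right)} = - \frac{1}{2 \left(-2 + p\right)}$
$t{\left(V \right)} = 0$ ($t{\left(V \right)} = 0 V = 0$)
$y = -2 + \frac{13 \sqrt{154}}{21}$ ($y = -2 + \sqrt{\frac{1}{63} + 59} = -2 + \sqrt{\frac{3718}{63}} = -2 + \frac{13 \sqrt{154}}{21} \approx 5.6822$)
$\left(-43 + t{\left(P{\left(0,2 \right)} \right)}\right) y = \left(-43 + 0\right) \left(-2 + \frac{13 \sqrt{154}}{21}\right) = - 43 \left(-2 + \frac{13 \sqrt{154}}{21}\right) = 86 - \frac{559 \sqrt{154}}{21}$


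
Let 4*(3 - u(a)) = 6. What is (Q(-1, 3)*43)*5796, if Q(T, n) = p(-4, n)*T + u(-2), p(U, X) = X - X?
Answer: 373842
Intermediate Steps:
p(U, X) = 0
u(a) = 3/2 (u(a) = 3 - ¼*6 = 3 - 3/2 = 3/2)
Q(T, n) = 3/2 (Q(T, n) = 0*T + 3/2 = 0 + 3/2 = 3/2)
(Q(-1, 3)*43)*5796 = ((3/2)*43)*5796 = (129/2)*5796 = 373842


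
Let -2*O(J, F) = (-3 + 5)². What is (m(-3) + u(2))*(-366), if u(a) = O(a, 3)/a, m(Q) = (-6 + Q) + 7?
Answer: 1098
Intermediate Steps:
O(J, F) = -2 (O(J, F) = -(-3 + 5)²/2 = -½*2² = -½*4 = -2)
m(Q) = 1 + Q
u(a) = -2/a
(m(-3) + u(2))*(-366) = ((1 - 3) - 2/2)*(-366) = (-2 - 2*½)*(-366) = (-2 - 1)*(-366) = -3*(-366) = 1098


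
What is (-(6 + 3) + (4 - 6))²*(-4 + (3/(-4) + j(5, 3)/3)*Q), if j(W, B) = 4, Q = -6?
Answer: -1815/2 ≈ -907.50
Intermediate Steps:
(-(6 + 3) + (4 - 6))²*(-4 + (3/(-4) + j(5, 3)/3)*Q) = (-(6 + 3) + (4 - 6))²*(-4 + (3/(-4) + 4/3)*(-6)) = (-1*9 - 2)²*(-4 + (3*(-¼) + 4*(⅓))*(-6)) = (-9 - 2)²*(-4 + (-¾ + 4/3)*(-6)) = (-11)²*(-4 + (7/12)*(-6)) = 121*(-4 - 7/2) = 121*(-15/2) = -1815/2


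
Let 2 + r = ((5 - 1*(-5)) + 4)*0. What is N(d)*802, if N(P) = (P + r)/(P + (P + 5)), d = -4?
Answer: 1604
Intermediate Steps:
r = -2 (r = -2 + ((5 - 1*(-5)) + 4)*0 = -2 + ((5 + 5) + 4)*0 = -2 + (10 + 4)*0 = -2 + 14*0 = -2 + 0 = -2)
N(P) = (-2 + P)/(5 + 2*P) (N(P) = (P - 2)/(P + (P + 5)) = (-2 + P)/(P + (5 + P)) = (-2 + P)/(5 + 2*P))
N(d)*802 = ((-2 - 4)/(5 + 2*(-4)))*802 = (-6/(5 - 8))*802 = (-6/(-3))*802 = -⅓*(-6)*802 = 2*802 = 1604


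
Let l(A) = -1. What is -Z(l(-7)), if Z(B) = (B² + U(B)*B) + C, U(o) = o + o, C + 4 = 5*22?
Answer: -109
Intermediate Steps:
C = 106 (C = -4 + 5*22 = -4 + 110 = 106)
U(o) = 2*o
Z(B) = 106 + 3*B² (Z(B) = (B² + (2*B)*B) + 106 = (B² + 2*B²) + 106 = 3*B² + 106 = 106 + 3*B²)
-Z(l(-7)) = -(106 + 3*(-1)²) = -(106 + 3*1) = -(106 + 3) = -1*109 = -109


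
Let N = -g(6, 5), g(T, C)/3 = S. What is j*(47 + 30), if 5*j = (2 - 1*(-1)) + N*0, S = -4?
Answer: 231/5 ≈ 46.200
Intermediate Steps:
g(T, C) = -12 (g(T, C) = 3*(-4) = -12)
N = 12 (N = -1*(-12) = 12)
j = ⅗ (j = ((2 - 1*(-1)) + 12*0)/5 = ((2 + 1) + 0)/5 = (3 + 0)/5 = (⅕)*3 = ⅗ ≈ 0.60000)
j*(47 + 30) = 3*(47 + 30)/5 = (⅗)*77 = 231/5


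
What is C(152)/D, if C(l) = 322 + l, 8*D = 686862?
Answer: 632/114477 ≈ 0.0055208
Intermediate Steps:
D = 343431/4 (D = (1/8)*686862 = 343431/4 ≈ 85858.)
C(152)/D = (322 + 152)/(343431/4) = 474*(4/343431) = 632/114477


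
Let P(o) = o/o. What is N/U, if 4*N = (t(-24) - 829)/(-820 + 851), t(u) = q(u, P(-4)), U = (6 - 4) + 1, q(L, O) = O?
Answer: -69/31 ≈ -2.2258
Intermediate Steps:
P(o) = 1
U = 3 (U = 2 + 1 = 3)
t(u) = 1
N = -207/31 (N = ((1 - 829)/(-820 + 851))/4 = (-828/31)/4 = (-828*1/31)/4 = (¼)*(-828/31) = -207/31 ≈ -6.6774)
N/U = -207/31/3 = (⅓)*(-207/31) = -69/31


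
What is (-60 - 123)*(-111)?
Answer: 20313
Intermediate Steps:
(-60 - 123)*(-111) = -183*(-111) = 20313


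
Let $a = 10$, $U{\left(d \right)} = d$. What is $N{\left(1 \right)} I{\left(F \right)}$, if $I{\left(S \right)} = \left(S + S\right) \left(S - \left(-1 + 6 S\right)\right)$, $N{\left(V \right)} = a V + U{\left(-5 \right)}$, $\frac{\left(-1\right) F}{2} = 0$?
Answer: $0$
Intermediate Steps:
$F = 0$ ($F = \left(-2\right) 0 = 0$)
$N{\left(V \right)} = -5 + 10 V$ ($N{\left(V \right)} = 10 V - 5 = -5 + 10 V$)
$I{\left(S \right)} = 2 S \left(1 - 5 S\right)$ ($I{\left(S \right)} = 2 S \left(S - \left(-1 + 6 S\right)\right) = 2 S \left(1 - 5 S\right)$)
$N{\left(1 \right)} I{\left(F \right)} = \left(-5 + 10 \cdot 1\right) 2 \cdot 0 \left(1 - 0\right) = \left(-5 + 10\right) 2 \cdot 0 \left(1 + 0\right) = 5 \cdot 2 \cdot 0 \cdot 1 = 5 \cdot 0 = 0$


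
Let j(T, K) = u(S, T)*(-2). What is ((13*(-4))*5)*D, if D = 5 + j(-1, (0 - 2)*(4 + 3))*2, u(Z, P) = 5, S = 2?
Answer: 3900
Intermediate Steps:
j(T, K) = -10 (j(T, K) = 5*(-2) = -10)
D = -15 (D = 5 - 10*2 = 5 - 20 = -15)
((13*(-4))*5)*D = ((13*(-4))*5)*(-15) = -52*5*(-15) = -260*(-15) = 3900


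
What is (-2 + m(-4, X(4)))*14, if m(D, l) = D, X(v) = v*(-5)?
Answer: -84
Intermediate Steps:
X(v) = -5*v
(-2 + m(-4, X(4)))*14 = (-2 - 4)*14 = -6*14 = -84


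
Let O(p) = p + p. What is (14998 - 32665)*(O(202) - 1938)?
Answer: 27101178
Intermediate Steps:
O(p) = 2*p
(14998 - 32665)*(O(202) - 1938) = (14998 - 32665)*(2*202 - 1938) = -17667*(404 - 1938) = -17667*(-1534) = 27101178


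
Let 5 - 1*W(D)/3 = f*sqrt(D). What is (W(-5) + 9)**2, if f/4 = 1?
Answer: 144*(2 - I*sqrt(5))**2 ≈ -144.0 - 1288.0*I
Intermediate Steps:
f = 4 (f = 4*1 = 4)
W(D) = 15 - 12*sqrt(D)
(W(-5) + 9)**2 = ((15 - 12*I*sqrt(5)) + 9)**2 = (24 - 12*I*sqrt(5))**2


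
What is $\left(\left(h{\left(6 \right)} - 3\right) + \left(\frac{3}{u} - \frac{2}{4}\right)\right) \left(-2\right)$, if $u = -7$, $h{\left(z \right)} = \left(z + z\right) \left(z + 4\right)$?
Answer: $- \frac{1625}{7} \approx -232.14$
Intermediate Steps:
$h{\left(z \right)} = 2 z \left(4 + z\right)$
$\left(\left(h{\left(6 \right)} - 3\right) + \left(\frac{3}{u} - \frac{2}{4}\right)\right) \left(-2\right) = \left(\left(2 \cdot 6 \left(4 + 6\right) - 3\right) + \left(\frac{3}{-7} - \frac{2}{4}\right)\right) \left(-2\right) = \left(\left(2 \cdot 6 \cdot 10 - 3\right) + \left(3 \left(- \frac{1}{7}\right) - \frac{1}{2}\right)\right) \left(-2\right) = \left(\left(120 - 3\right) - \frac{13}{14}\right) \left(-2\right) = \left(117 - \frac{13}{14}\right) \left(-2\right) = \frac{1625}{14} \left(-2\right) = - \frac{1625}{7}$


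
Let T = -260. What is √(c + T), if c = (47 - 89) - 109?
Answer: I*√411 ≈ 20.273*I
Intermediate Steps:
c = -151 (c = -42 - 109 = -151)
√(c + T) = √(-151 - 260) = √(-411) = I*√411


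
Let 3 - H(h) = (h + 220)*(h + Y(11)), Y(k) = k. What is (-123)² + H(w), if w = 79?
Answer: -11778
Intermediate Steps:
H(h) = 3 - (11 + h)*(220 + h) (H(h) = 3 - (h + 220)*(h + 11) = 3 - (220 + h)*(11 + h) = 3 - (11 + h)*(220 + h))
(-123)² + H(w) = (-123)² + (-2417 - 1*79² - 231*79) = 15129 + (-2417 - 1*6241 - 18249) = 15129 + (-2417 - 6241 - 18249) = 15129 - 26907 = -11778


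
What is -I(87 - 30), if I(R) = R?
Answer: -57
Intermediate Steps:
-I(87 - 30) = -(87 - 30) = -1*57 = -57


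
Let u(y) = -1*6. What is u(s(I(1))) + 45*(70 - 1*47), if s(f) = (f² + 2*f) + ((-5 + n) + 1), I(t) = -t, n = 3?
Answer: 1029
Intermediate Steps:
s(f) = -1 + f² + 2*f (s(f) = (f² + 2*f) + ((-5 + 3) + 1) = (f² + 2*f) + (-2 + 1) = (f² + 2*f) - 1 = -1 + f² + 2*f)
u(y) = -6
u(s(I(1))) + 45*(70 - 1*47) = -6 + 45*(70 - 1*47) = -6 + 45*(70 - 47) = -6 + 45*23 = -6 + 1035 = 1029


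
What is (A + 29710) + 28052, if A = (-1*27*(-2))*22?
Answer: 58950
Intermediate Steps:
A = 1188 (A = -27*(-2)*22 = 54*22 = 1188)
(A + 29710) + 28052 = (1188 + 29710) + 28052 = 30898 + 28052 = 58950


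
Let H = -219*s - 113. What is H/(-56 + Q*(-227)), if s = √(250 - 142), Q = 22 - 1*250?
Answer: -113/51700 - 657*√3/25850 ≈ -0.046207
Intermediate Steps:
Q = -228 (Q = 22 - 250 = -228)
s = 6*√3 (s = √108 = 6*√3 ≈ 10.392)
H = -113 - 1314*√3 (H = -1314*√3 - 113 = -113 - 1314*√3 ≈ -2388.9)
H/(-56 + Q*(-227)) = (-113 - 1314*√3)/(-56 - 228*(-227)) = (-113 - 1314*√3)/(-56 + 51756) = (-113 - 1314*√3)/51700 = (-113 - 1314*√3)*(1/51700) = -113/51700 - 657*√3/25850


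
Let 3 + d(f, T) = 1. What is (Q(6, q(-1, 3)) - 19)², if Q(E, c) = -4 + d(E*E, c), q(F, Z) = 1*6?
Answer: 625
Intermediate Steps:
d(f, T) = -2 (d(f, T) = -3 + 1 = -2)
q(F, Z) = 6
Q(E, c) = -6 (Q(E, c) = -4 - 2 = -6)
(Q(6, q(-1, 3)) - 19)² = (-6 - 19)² = (-25)² = 625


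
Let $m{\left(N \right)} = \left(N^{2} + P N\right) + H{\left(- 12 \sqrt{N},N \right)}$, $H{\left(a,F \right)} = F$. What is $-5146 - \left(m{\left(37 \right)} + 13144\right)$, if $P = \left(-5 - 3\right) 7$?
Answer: $-17624$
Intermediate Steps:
$P = -56$ ($P = \left(-8\right) 7 = -56$)
$m{\left(N \right)} = N^{2} - 55 N$ ($m{\left(N \right)} = \left(N^{2} - 56 N\right) + N = N^{2} - 55 N$)
$-5146 - \left(m{\left(37 \right)} + 13144\right) = -5146 - \left(37 \left(-55 + 37\right) + 13144\right) = -5146 - \left(37 \left(-18\right) + 13144\right) = -5146 - \left(-666 + 13144\right) = -5146 - 12478 = -17624$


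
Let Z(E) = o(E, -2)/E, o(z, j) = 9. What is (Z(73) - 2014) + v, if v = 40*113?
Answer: 182947/73 ≈ 2506.1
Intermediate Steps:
v = 4520
Z(E) = 9/E
(Z(73) - 2014) + v = (9/73 - 2014) + 4520 = -147013/73 + 4520 = 182947/73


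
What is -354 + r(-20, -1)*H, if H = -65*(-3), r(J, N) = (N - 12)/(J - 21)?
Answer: -11979/41 ≈ -292.17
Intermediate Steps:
r(J, N) = (-12 + N)/(-21 + J)
H = 195
-354 + r(-20, -1)*H = -354 + ((-12 - 1)/(-21 - 20))*195 = -354 + (-13/(-41))*195 = -354 - 1/41*(-13)*195 = -354 + (13/41)*195 = -354 + 2535/41 = -11979/41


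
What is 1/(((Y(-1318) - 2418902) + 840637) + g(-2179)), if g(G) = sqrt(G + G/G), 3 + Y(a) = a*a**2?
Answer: -1145553850/2624587246499646089 - 33*I*sqrt(2)/5249174492999292178 ≈ -4.3647e-10 - 8.8907e-18*I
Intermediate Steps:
Y(a) = -3 + a**3 (Y(a) = -3 + a*a**2 = -3 + a**3)
g(G) = sqrt(1 + G) (g(G) = sqrt(G + 1) = sqrt(1 + G))
1/(((Y(-1318) - 2418902) + 840637) + g(-2179)) = 1/((((-3 + (-1318)**3) - 2418902) + 840637) + sqrt(1 - 2179)) = 1/((((-3 - 2289529432) - 2418902) + 840637) + sqrt(-2178)) = 1/(((-2289529435 - 2418902) + 840637) + 33*I*sqrt(2)) = 1/((-2291948337 + 840637) + 33*I*sqrt(2)) = 1/(-2291107700 + 33*I*sqrt(2))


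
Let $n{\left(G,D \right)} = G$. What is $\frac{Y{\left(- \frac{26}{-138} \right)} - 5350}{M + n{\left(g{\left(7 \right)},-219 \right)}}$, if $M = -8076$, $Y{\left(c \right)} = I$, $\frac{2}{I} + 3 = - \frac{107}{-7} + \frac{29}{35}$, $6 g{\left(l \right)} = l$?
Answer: $\frac{4911160}{7412697} \approx 0.66253$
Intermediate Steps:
$g{\left(l \right)} = \frac{l}{6}$
$I = \frac{70}{459}$ ($I = \frac{2}{-3 + \left(- \frac{107}{-7} + \frac{29}{35}\right)} = \frac{2}{-3 + \left(\left(-107\right) \left(- \frac{1}{7}\right) + 29 \cdot \frac{1}{35}\right)} = \frac{2}{-3 + \left(\frac{107}{7} + \frac{29}{35}\right)} = \frac{2}{-3 + \frac{564}{35}} = \frac{2}{\frac{459}{35}} = 2 \cdot \frac{35}{459} = \frac{70}{459} \approx 0.15251$)
$Y{\left(c \right)} = \frac{70}{459}$
$\frac{Y{\left(- \frac{26}{-138} \right)} - 5350}{M + n{\left(g{\left(7 \right)},-219 \right)}} = \frac{\frac{70}{459} - 5350}{-8076 + \frac{1}{6} \cdot 7} = - \frac{2455580}{459 \left(-8076 + \frac{7}{6}\right)} = - \frac{2455580}{459 \left(- \frac{48449}{6}\right)} = \left(- \frac{2455580}{459}\right) \left(- \frac{6}{48449}\right) = \frac{4911160}{7412697}$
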